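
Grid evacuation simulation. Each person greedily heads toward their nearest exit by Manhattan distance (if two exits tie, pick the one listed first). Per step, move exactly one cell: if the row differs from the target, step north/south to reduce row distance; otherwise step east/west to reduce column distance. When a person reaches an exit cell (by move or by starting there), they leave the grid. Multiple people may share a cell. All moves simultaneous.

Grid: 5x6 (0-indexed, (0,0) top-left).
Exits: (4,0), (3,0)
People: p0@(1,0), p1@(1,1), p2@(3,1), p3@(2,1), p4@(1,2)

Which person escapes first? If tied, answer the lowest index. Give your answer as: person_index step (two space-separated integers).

Answer: 2 1

Derivation:
Step 1: p0:(1,0)->(2,0) | p1:(1,1)->(2,1) | p2:(3,1)->(3,0)->EXIT | p3:(2,1)->(3,1) | p4:(1,2)->(2,2)
Step 2: p0:(2,0)->(3,0)->EXIT | p1:(2,1)->(3,1) | p2:escaped | p3:(3,1)->(3,0)->EXIT | p4:(2,2)->(3,2)
Step 3: p0:escaped | p1:(3,1)->(3,0)->EXIT | p2:escaped | p3:escaped | p4:(3,2)->(3,1)
Step 4: p0:escaped | p1:escaped | p2:escaped | p3:escaped | p4:(3,1)->(3,0)->EXIT
Exit steps: [2, 3, 1, 2, 4]
First to escape: p2 at step 1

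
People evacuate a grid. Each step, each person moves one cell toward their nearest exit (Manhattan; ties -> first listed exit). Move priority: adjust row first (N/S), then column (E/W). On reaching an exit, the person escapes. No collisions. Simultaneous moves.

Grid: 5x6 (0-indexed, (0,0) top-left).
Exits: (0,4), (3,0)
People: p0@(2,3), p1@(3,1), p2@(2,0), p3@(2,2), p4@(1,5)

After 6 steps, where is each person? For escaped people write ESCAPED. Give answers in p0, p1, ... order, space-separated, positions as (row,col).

Step 1: p0:(2,3)->(1,3) | p1:(3,1)->(3,0)->EXIT | p2:(2,0)->(3,0)->EXIT | p3:(2,2)->(3,2) | p4:(1,5)->(0,5)
Step 2: p0:(1,3)->(0,3) | p1:escaped | p2:escaped | p3:(3,2)->(3,1) | p4:(0,5)->(0,4)->EXIT
Step 3: p0:(0,3)->(0,4)->EXIT | p1:escaped | p2:escaped | p3:(3,1)->(3,0)->EXIT | p4:escaped

ESCAPED ESCAPED ESCAPED ESCAPED ESCAPED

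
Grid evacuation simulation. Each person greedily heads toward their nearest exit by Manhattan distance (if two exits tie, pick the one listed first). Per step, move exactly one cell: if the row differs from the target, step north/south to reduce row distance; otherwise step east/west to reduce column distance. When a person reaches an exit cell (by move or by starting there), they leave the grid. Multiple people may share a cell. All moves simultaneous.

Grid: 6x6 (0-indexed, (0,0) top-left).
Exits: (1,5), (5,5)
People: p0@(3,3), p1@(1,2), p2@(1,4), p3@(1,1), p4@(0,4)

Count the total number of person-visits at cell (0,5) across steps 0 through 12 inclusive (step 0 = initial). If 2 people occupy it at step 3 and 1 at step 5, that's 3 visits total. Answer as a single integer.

Step 0: p0@(3,3) p1@(1,2) p2@(1,4) p3@(1,1) p4@(0,4) -> at (0,5): 0 [-], cum=0
Step 1: p0@(2,3) p1@(1,3) p2@ESC p3@(1,2) p4@(1,4) -> at (0,5): 0 [-], cum=0
Step 2: p0@(1,3) p1@(1,4) p2@ESC p3@(1,3) p4@ESC -> at (0,5): 0 [-], cum=0
Step 3: p0@(1,4) p1@ESC p2@ESC p3@(1,4) p4@ESC -> at (0,5): 0 [-], cum=0
Step 4: p0@ESC p1@ESC p2@ESC p3@ESC p4@ESC -> at (0,5): 0 [-], cum=0
Total visits = 0

Answer: 0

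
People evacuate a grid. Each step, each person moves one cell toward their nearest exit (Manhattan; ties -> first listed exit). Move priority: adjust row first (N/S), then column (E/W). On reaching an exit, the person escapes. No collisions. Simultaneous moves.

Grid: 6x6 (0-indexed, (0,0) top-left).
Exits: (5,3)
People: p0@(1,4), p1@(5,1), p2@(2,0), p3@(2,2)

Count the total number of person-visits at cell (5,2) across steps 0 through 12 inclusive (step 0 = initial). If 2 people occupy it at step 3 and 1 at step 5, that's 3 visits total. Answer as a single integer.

Step 0: p0@(1,4) p1@(5,1) p2@(2,0) p3@(2,2) -> at (5,2): 0 [-], cum=0
Step 1: p0@(2,4) p1@(5,2) p2@(3,0) p3@(3,2) -> at (5,2): 1 [p1], cum=1
Step 2: p0@(3,4) p1@ESC p2@(4,0) p3@(4,2) -> at (5,2): 0 [-], cum=1
Step 3: p0@(4,4) p1@ESC p2@(5,0) p3@(5,2) -> at (5,2): 1 [p3], cum=2
Step 4: p0@(5,4) p1@ESC p2@(5,1) p3@ESC -> at (5,2): 0 [-], cum=2
Step 5: p0@ESC p1@ESC p2@(5,2) p3@ESC -> at (5,2): 1 [p2], cum=3
Step 6: p0@ESC p1@ESC p2@ESC p3@ESC -> at (5,2): 0 [-], cum=3
Total visits = 3

Answer: 3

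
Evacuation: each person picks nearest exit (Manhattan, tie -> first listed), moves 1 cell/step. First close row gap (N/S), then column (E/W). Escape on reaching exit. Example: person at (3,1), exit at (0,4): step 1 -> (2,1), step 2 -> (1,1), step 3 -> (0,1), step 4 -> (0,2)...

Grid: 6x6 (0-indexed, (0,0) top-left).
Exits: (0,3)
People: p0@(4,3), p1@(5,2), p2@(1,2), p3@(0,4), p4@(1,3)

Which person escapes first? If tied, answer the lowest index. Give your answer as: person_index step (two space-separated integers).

Answer: 3 1

Derivation:
Step 1: p0:(4,3)->(3,3) | p1:(5,2)->(4,2) | p2:(1,2)->(0,2) | p3:(0,4)->(0,3)->EXIT | p4:(1,3)->(0,3)->EXIT
Step 2: p0:(3,3)->(2,3) | p1:(4,2)->(3,2) | p2:(0,2)->(0,3)->EXIT | p3:escaped | p4:escaped
Step 3: p0:(2,3)->(1,3) | p1:(3,2)->(2,2) | p2:escaped | p3:escaped | p4:escaped
Step 4: p0:(1,3)->(0,3)->EXIT | p1:(2,2)->(1,2) | p2:escaped | p3:escaped | p4:escaped
Step 5: p0:escaped | p1:(1,2)->(0,2) | p2:escaped | p3:escaped | p4:escaped
Step 6: p0:escaped | p1:(0,2)->(0,3)->EXIT | p2:escaped | p3:escaped | p4:escaped
Exit steps: [4, 6, 2, 1, 1]
First to escape: p3 at step 1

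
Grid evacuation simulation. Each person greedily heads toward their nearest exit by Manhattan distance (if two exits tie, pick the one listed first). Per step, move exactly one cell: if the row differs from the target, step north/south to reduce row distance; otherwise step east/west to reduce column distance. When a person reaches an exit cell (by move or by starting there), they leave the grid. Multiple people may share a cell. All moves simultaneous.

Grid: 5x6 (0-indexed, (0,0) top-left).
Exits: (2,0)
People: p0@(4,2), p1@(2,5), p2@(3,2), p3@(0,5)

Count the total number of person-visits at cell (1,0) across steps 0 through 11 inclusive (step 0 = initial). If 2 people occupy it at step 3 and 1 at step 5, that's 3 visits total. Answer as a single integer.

Answer: 0

Derivation:
Step 0: p0@(4,2) p1@(2,5) p2@(3,2) p3@(0,5) -> at (1,0): 0 [-], cum=0
Step 1: p0@(3,2) p1@(2,4) p2@(2,2) p3@(1,5) -> at (1,0): 0 [-], cum=0
Step 2: p0@(2,2) p1@(2,3) p2@(2,1) p3@(2,5) -> at (1,0): 0 [-], cum=0
Step 3: p0@(2,1) p1@(2,2) p2@ESC p3@(2,4) -> at (1,0): 0 [-], cum=0
Step 4: p0@ESC p1@(2,1) p2@ESC p3@(2,3) -> at (1,0): 0 [-], cum=0
Step 5: p0@ESC p1@ESC p2@ESC p3@(2,2) -> at (1,0): 0 [-], cum=0
Step 6: p0@ESC p1@ESC p2@ESC p3@(2,1) -> at (1,0): 0 [-], cum=0
Step 7: p0@ESC p1@ESC p2@ESC p3@ESC -> at (1,0): 0 [-], cum=0
Total visits = 0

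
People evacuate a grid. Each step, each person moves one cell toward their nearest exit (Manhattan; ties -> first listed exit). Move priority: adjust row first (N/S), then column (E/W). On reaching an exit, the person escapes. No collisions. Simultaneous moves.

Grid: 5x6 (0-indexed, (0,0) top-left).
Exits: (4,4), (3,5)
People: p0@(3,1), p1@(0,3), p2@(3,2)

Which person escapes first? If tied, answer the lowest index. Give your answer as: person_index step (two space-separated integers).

Answer: 2 3

Derivation:
Step 1: p0:(3,1)->(4,1) | p1:(0,3)->(1,3) | p2:(3,2)->(4,2)
Step 2: p0:(4,1)->(4,2) | p1:(1,3)->(2,3) | p2:(4,2)->(4,3)
Step 3: p0:(4,2)->(4,3) | p1:(2,3)->(3,3) | p2:(4,3)->(4,4)->EXIT
Step 4: p0:(4,3)->(4,4)->EXIT | p1:(3,3)->(4,3) | p2:escaped
Step 5: p0:escaped | p1:(4,3)->(4,4)->EXIT | p2:escaped
Exit steps: [4, 5, 3]
First to escape: p2 at step 3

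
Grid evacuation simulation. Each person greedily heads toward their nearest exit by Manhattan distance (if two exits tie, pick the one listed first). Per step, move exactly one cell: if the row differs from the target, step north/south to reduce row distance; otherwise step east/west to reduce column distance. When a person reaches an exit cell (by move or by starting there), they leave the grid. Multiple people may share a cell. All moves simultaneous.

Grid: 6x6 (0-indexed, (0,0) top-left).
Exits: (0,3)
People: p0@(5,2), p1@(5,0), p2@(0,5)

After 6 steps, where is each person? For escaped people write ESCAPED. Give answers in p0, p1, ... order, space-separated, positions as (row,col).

Step 1: p0:(5,2)->(4,2) | p1:(5,0)->(4,0) | p2:(0,5)->(0,4)
Step 2: p0:(4,2)->(3,2) | p1:(4,0)->(3,0) | p2:(0,4)->(0,3)->EXIT
Step 3: p0:(3,2)->(2,2) | p1:(3,0)->(2,0) | p2:escaped
Step 4: p0:(2,2)->(1,2) | p1:(2,0)->(1,0) | p2:escaped
Step 5: p0:(1,2)->(0,2) | p1:(1,0)->(0,0) | p2:escaped
Step 6: p0:(0,2)->(0,3)->EXIT | p1:(0,0)->(0,1) | p2:escaped

ESCAPED (0,1) ESCAPED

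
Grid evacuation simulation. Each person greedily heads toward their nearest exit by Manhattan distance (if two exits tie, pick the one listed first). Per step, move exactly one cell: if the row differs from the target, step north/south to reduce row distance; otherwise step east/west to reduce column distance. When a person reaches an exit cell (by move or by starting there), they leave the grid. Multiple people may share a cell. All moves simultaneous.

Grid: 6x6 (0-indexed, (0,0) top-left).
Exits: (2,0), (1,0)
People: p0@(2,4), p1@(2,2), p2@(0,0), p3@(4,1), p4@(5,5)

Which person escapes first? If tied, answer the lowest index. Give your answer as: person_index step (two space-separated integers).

Step 1: p0:(2,4)->(2,3) | p1:(2,2)->(2,1) | p2:(0,0)->(1,0)->EXIT | p3:(4,1)->(3,1) | p4:(5,5)->(4,5)
Step 2: p0:(2,3)->(2,2) | p1:(2,1)->(2,0)->EXIT | p2:escaped | p3:(3,1)->(2,1) | p4:(4,5)->(3,5)
Step 3: p0:(2,2)->(2,1) | p1:escaped | p2:escaped | p3:(2,1)->(2,0)->EXIT | p4:(3,5)->(2,5)
Step 4: p0:(2,1)->(2,0)->EXIT | p1:escaped | p2:escaped | p3:escaped | p4:(2,5)->(2,4)
Step 5: p0:escaped | p1:escaped | p2:escaped | p3:escaped | p4:(2,4)->(2,3)
Step 6: p0:escaped | p1:escaped | p2:escaped | p3:escaped | p4:(2,3)->(2,2)
Step 7: p0:escaped | p1:escaped | p2:escaped | p3:escaped | p4:(2,2)->(2,1)
Step 8: p0:escaped | p1:escaped | p2:escaped | p3:escaped | p4:(2,1)->(2,0)->EXIT
Exit steps: [4, 2, 1, 3, 8]
First to escape: p2 at step 1

Answer: 2 1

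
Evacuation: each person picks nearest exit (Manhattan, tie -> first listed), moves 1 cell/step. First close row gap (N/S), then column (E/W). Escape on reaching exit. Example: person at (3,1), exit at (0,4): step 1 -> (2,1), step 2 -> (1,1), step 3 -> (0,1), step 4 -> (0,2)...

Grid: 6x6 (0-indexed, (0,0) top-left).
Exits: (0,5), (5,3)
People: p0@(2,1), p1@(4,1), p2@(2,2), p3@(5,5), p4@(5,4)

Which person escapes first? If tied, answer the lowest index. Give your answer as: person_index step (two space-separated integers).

Step 1: p0:(2,1)->(3,1) | p1:(4,1)->(5,1) | p2:(2,2)->(3,2) | p3:(5,5)->(5,4) | p4:(5,4)->(5,3)->EXIT
Step 2: p0:(3,1)->(4,1) | p1:(5,1)->(5,2) | p2:(3,2)->(4,2) | p3:(5,4)->(5,3)->EXIT | p4:escaped
Step 3: p0:(4,1)->(5,1) | p1:(5,2)->(5,3)->EXIT | p2:(4,2)->(5,2) | p3:escaped | p4:escaped
Step 4: p0:(5,1)->(5,2) | p1:escaped | p2:(5,2)->(5,3)->EXIT | p3:escaped | p4:escaped
Step 5: p0:(5,2)->(5,3)->EXIT | p1:escaped | p2:escaped | p3:escaped | p4:escaped
Exit steps: [5, 3, 4, 2, 1]
First to escape: p4 at step 1

Answer: 4 1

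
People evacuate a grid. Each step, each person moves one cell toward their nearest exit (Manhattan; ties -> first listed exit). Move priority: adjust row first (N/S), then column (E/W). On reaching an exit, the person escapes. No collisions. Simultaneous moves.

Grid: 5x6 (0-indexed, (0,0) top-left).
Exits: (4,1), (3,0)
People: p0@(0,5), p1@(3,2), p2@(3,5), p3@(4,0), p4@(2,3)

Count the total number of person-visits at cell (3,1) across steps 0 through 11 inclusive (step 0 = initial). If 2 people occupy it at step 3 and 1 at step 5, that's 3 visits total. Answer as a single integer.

Step 0: p0@(0,5) p1@(3,2) p2@(3,5) p3@(4,0) p4@(2,3) -> at (3,1): 0 [-], cum=0
Step 1: p0@(1,5) p1@(4,2) p2@(4,5) p3@ESC p4@(3,3) -> at (3,1): 0 [-], cum=0
Step 2: p0@(2,5) p1@ESC p2@(4,4) p3@ESC p4@(4,3) -> at (3,1): 0 [-], cum=0
Step 3: p0@(3,5) p1@ESC p2@(4,3) p3@ESC p4@(4,2) -> at (3,1): 0 [-], cum=0
Step 4: p0@(4,5) p1@ESC p2@(4,2) p3@ESC p4@ESC -> at (3,1): 0 [-], cum=0
Step 5: p0@(4,4) p1@ESC p2@ESC p3@ESC p4@ESC -> at (3,1): 0 [-], cum=0
Step 6: p0@(4,3) p1@ESC p2@ESC p3@ESC p4@ESC -> at (3,1): 0 [-], cum=0
Step 7: p0@(4,2) p1@ESC p2@ESC p3@ESC p4@ESC -> at (3,1): 0 [-], cum=0
Step 8: p0@ESC p1@ESC p2@ESC p3@ESC p4@ESC -> at (3,1): 0 [-], cum=0
Total visits = 0

Answer: 0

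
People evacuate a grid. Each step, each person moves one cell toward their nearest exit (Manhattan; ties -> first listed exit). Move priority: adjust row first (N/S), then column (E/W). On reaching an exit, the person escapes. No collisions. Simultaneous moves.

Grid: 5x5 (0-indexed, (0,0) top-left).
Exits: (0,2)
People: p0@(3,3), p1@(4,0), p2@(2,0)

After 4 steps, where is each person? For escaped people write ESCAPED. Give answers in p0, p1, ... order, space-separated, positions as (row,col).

Step 1: p0:(3,3)->(2,3) | p1:(4,0)->(3,0) | p2:(2,0)->(1,0)
Step 2: p0:(2,3)->(1,3) | p1:(3,0)->(2,0) | p2:(1,0)->(0,0)
Step 3: p0:(1,3)->(0,3) | p1:(2,0)->(1,0) | p2:(0,0)->(0,1)
Step 4: p0:(0,3)->(0,2)->EXIT | p1:(1,0)->(0,0) | p2:(0,1)->(0,2)->EXIT

ESCAPED (0,0) ESCAPED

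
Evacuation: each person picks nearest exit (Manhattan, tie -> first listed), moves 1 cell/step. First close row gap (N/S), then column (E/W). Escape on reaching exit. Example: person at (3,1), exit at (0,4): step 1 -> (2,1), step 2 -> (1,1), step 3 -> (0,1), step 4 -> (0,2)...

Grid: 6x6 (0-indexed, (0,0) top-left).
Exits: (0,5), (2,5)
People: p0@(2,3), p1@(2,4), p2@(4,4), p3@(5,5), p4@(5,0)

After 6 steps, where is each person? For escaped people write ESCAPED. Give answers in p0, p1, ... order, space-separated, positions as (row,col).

Step 1: p0:(2,3)->(2,4) | p1:(2,4)->(2,5)->EXIT | p2:(4,4)->(3,4) | p3:(5,5)->(4,5) | p4:(5,0)->(4,0)
Step 2: p0:(2,4)->(2,5)->EXIT | p1:escaped | p2:(3,4)->(2,4) | p3:(4,5)->(3,5) | p4:(4,0)->(3,0)
Step 3: p0:escaped | p1:escaped | p2:(2,4)->(2,5)->EXIT | p3:(3,5)->(2,5)->EXIT | p4:(3,0)->(2,0)
Step 4: p0:escaped | p1:escaped | p2:escaped | p3:escaped | p4:(2,0)->(2,1)
Step 5: p0:escaped | p1:escaped | p2:escaped | p3:escaped | p4:(2,1)->(2,2)
Step 6: p0:escaped | p1:escaped | p2:escaped | p3:escaped | p4:(2,2)->(2,3)

ESCAPED ESCAPED ESCAPED ESCAPED (2,3)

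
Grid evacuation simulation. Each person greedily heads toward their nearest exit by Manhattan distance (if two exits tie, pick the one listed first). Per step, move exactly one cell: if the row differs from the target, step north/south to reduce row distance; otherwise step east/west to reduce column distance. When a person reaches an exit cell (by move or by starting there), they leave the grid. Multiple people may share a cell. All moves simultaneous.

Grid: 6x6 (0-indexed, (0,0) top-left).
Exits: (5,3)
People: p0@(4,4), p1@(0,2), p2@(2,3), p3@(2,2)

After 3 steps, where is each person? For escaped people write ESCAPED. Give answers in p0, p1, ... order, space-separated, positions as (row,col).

Step 1: p0:(4,4)->(5,4) | p1:(0,2)->(1,2) | p2:(2,3)->(3,3) | p3:(2,2)->(3,2)
Step 2: p0:(5,4)->(5,3)->EXIT | p1:(1,2)->(2,2) | p2:(3,3)->(4,3) | p3:(3,2)->(4,2)
Step 3: p0:escaped | p1:(2,2)->(3,2) | p2:(4,3)->(5,3)->EXIT | p3:(4,2)->(5,2)

ESCAPED (3,2) ESCAPED (5,2)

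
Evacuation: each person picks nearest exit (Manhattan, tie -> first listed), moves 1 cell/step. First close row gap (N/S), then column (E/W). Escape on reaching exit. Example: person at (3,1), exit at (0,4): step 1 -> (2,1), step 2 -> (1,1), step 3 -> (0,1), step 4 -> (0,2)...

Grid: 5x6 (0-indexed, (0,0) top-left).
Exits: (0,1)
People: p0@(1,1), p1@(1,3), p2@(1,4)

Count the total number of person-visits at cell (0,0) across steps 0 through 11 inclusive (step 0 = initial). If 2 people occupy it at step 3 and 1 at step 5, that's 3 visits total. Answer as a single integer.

Step 0: p0@(1,1) p1@(1,3) p2@(1,4) -> at (0,0): 0 [-], cum=0
Step 1: p0@ESC p1@(0,3) p2@(0,4) -> at (0,0): 0 [-], cum=0
Step 2: p0@ESC p1@(0,2) p2@(0,3) -> at (0,0): 0 [-], cum=0
Step 3: p0@ESC p1@ESC p2@(0,2) -> at (0,0): 0 [-], cum=0
Step 4: p0@ESC p1@ESC p2@ESC -> at (0,0): 0 [-], cum=0
Total visits = 0

Answer: 0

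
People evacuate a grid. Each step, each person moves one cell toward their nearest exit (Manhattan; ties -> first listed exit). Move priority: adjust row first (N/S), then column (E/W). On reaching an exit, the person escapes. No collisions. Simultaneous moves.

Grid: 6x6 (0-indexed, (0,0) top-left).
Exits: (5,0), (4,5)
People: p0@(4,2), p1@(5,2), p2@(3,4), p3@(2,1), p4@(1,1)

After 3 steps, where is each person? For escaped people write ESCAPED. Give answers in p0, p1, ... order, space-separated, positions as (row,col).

Step 1: p0:(4,2)->(5,2) | p1:(5,2)->(5,1) | p2:(3,4)->(4,4) | p3:(2,1)->(3,1) | p4:(1,1)->(2,1)
Step 2: p0:(5,2)->(5,1) | p1:(5,1)->(5,0)->EXIT | p2:(4,4)->(4,5)->EXIT | p3:(3,1)->(4,1) | p4:(2,1)->(3,1)
Step 3: p0:(5,1)->(5,0)->EXIT | p1:escaped | p2:escaped | p3:(4,1)->(5,1) | p4:(3,1)->(4,1)

ESCAPED ESCAPED ESCAPED (5,1) (4,1)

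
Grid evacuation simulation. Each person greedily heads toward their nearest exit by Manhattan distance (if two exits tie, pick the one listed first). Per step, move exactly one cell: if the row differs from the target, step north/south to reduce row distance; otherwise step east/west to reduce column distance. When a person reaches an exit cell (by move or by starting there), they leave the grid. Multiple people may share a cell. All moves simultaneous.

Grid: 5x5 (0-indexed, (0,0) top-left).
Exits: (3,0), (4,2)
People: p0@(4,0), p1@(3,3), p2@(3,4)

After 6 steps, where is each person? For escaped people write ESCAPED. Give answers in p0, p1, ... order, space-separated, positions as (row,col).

Step 1: p0:(4,0)->(3,0)->EXIT | p1:(3,3)->(4,3) | p2:(3,4)->(4,4)
Step 2: p0:escaped | p1:(4,3)->(4,2)->EXIT | p2:(4,4)->(4,3)
Step 3: p0:escaped | p1:escaped | p2:(4,3)->(4,2)->EXIT

ESCAPED ESCAPED ESCAPED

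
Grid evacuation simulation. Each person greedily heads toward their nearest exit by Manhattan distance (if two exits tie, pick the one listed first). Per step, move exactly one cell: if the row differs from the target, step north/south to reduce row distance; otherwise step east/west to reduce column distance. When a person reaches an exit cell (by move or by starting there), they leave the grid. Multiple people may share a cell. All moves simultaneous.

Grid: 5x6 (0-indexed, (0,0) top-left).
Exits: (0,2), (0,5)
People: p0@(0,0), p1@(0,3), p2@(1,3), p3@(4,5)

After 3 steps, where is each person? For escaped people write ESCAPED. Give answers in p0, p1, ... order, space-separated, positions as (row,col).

Step 1: p0:(0,0)->(0,1) | p1:(0,3)->(0,2)->EXIT | p2:(1,3)->(0,3) | p3:(4,5)->(3,5)
Step 2: p0:(0,1)->(0,2)->EXIT | p1:escaped | p2:(0,3)->(0,2)->EXIT | p3:(3,5)->(2,5)
Step 3: p0:escaped | p1:escaped | p2:escaped | p3:(2,5)->(1,5)

ESCAPED ESCAPED ESCAPED (1,5)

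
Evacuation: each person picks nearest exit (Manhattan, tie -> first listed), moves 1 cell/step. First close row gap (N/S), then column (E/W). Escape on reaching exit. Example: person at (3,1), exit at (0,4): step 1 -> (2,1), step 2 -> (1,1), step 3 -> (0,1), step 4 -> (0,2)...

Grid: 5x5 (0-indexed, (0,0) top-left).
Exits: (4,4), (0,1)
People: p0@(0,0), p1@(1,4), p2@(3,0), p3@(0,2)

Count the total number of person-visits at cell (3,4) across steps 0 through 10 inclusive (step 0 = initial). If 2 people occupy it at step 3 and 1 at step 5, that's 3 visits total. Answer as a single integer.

Answer: 1

Derivation:
Step 0: p0@(0,0) p1@(1,4) p2@(3,0) p3@(0,2) -> at (3,4): 0 [-], cum=0
Step 1: p0@ESC p1@(2,4) p2@(2,0) p3@ESC -> at (3,4): 0 [-], cum=0
Step 2: p0@ESC p1@(3,4) p2@(1,0) p3@ESC -> at (3,4): 1 [p1], cum=1
Step 3: p0@ESC p1@ESC p2@(0,0) p3@ESC -> at (3,4): 0 [-], cum=1
Step 4: p0@ESC p1@ESC p2@ESC p3@ESC -> at (3,4): 0 [-], cum=1
Total visits = 1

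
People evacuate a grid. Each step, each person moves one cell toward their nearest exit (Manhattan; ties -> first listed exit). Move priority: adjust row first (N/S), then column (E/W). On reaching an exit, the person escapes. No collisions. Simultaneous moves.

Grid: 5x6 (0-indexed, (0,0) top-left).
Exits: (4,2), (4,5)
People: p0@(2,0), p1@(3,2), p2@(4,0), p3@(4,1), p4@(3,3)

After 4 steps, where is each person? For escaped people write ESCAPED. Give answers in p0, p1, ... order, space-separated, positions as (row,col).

Step 1: p0:(2,0)->(3,0) | p1:(3,2)->(4,2)->EXIT | p2:(4,0)->(4,1) | p3:(4,1)->(4,2)->EXIT | p4:(3,3)->(4,3)
Step 2: p0:(3,0)->(4,0) | p1:escaped | p2:(4,1)->(4,2)->EXIT | p3:escaped | p4:(4,3)->(4,2)->EXIT
Step 3: p0:(4,0)->(4,1) | p1:escaped | p2:escaped | p3:escaped | p4:escaped
Step 4: p0:(4,1)->(4,2)->EXIT | p1:escaped | p2:escaped | p3:escaped | p4:escaped

ESCAPED ESCAPED ESCAPED ESCAPED ESCAPED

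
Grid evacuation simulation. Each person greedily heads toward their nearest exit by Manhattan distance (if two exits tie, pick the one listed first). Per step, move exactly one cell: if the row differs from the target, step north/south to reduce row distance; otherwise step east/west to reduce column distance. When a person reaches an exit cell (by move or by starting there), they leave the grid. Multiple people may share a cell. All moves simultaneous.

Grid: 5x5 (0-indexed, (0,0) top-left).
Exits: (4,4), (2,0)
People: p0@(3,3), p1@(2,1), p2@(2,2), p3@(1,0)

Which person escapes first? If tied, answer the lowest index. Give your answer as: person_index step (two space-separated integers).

Answer: 1 1

Derivation:
Step 1: p0:(3,3)->(4,3) | p1:(2,1)->(2,0)->EXIT | p2:(2,2)->(2,1) | p3:(1,0)->(2,0)->EXIT
Step 2: p0:(4,3)->(4,4)->EXIT | p1:escaped | p2:(2,1)->(2,0)->EXIT | p3:escaped
Exit steps: [2, 1, 2, 1]
First to escape: p1 at step 1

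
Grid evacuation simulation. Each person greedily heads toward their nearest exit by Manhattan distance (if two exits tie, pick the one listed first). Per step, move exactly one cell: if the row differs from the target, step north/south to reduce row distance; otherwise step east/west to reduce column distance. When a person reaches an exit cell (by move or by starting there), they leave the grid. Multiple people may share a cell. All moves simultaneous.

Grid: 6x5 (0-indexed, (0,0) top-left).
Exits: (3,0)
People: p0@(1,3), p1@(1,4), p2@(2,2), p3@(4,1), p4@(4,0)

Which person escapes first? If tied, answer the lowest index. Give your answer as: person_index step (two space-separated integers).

Step 1: p0:(1,3)->(2,3) | p1:(1,4)->(2,4) | p2:(2,2)->(3,2) | p3:(4,1)->(3,1) | p4:(4,0)->(3,0)->EXIT
Step 2: p0:(2,3)->(3,3) | p1:(2,4)->(3,4) | p2:(3,2)->(3,1) | p3:(3,1)->(3,0)->EXIT | p4:escaped
Step 3: p0:(3,3)->(3,2) | p1:(3,4)->(3,3) | p2:(3,1)->(3,0)->EXIT | p3:escaped | p4:escaped
Step 4: p0:(3,2)->(3,1) | p1:(3,3)->(3,2) | p2:escaped | p3:escaped | p4:escaped
Step 5: p0:(3,1)->(3,0)->EXIT | p1:(3,2)->(3,1) | p2:escaped | p3:escaped | p4:escaped
Step 6: p0:escaped | p1:(3,1)->(3,0)->EXIT | p2:escaped | p3:escaped | p4:escaped
Exit steps: [5, 6, 3, 2, 1]
First to escape: p4 at step 1

Answer: 4 1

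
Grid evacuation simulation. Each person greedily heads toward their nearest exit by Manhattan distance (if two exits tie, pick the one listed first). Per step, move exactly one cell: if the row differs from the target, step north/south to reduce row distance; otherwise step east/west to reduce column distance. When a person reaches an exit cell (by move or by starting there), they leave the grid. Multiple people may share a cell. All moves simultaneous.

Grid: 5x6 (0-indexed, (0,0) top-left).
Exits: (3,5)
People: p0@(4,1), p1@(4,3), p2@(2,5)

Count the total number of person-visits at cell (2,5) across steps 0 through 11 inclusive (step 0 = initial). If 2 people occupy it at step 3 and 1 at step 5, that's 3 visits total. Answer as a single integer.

Answer: 1

Derivation:
Step 0: p0@(4,1) p1@(4,3) p2@(2,5) -> at (2,5): 1 [p2], cum=1
Step 1: p0@(3,1) p1@(3,3) p2@ESC -> at (2,5): 0 [-], cum=1
Step 2: p0@(3,2) p1@(3,4) p2@ESC -> at (2,5): 0 [-], cum=1
Step 3: p0@(3,3) p1@ESC p2@ESC -> at (2,5): 0 [-], cum=1
Step 4: p0@(3,4) p1@ESC p2@ESC -> at (2,5): 0 [-], cum=1
Step 5: p0@ESC p1@ESC p2@ESC -> at (2,5): 0 [-], cum=1
Total visits = 1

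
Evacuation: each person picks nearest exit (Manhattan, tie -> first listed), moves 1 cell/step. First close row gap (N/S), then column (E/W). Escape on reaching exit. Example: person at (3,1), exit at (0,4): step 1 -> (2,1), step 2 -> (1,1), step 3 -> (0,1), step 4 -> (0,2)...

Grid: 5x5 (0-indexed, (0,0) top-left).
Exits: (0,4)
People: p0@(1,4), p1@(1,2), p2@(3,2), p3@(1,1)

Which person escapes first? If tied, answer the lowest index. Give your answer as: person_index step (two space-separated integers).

Answer: 0 1

Derivation:
Step 1: p0:(1,4)->(0,4)->EXIT | p1:(1,2)->(0,2) | p2:(3,2)->(2,2) | p3:(1,1)->(0,1)
Step 2: p0:escaped | p1:(0,2)->(0,3) | p2:(2,2)->(1,2) | p3:(0,1)->(0,2)
Step 3: p0:escaped | p1:(0,3)->(0,4)->EXIT | p2:(1,2)->(0,2) | p3:(0,2)->(0,3)
Step 4: p0:escaped | p1:escaped | p2:(0,2)->(0,3) | p3:(0,3)->(0,4)->EXIT
Step 5: p0:escaped | p1:escaped | p2:(0,3)->(0,4)->EXIT | p3:escaped
Exit steps: [1, 3, 5, 4]
First to escape: p0 at step 1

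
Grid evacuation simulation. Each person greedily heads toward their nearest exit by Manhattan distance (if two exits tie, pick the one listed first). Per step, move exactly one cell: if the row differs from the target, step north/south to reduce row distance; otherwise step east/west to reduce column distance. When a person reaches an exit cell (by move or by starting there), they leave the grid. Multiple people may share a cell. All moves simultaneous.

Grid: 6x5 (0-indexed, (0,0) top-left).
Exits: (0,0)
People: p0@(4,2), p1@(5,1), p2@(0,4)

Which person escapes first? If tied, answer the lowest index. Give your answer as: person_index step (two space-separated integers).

Answer: 2 4

Derivation:
Step 1: p0:(4,2)->(3,2) | p1:(5,1)->(4,1) | p2:(0,4)->(0,3)
Step 2: p0:(3,2)->(2,2) | p1:(4,1)->(3,1) | p2:(0,3)->(0,2)
Step 3: p0:(2,2)->(1,2) | p1:(3,1)->(2,1) | p2:(0,2)->(0,1)
Step 4: p0:(1,2)->(0,2) | p1:(2,1)->(1,1) | p2:(0,1)->(0,0)->EXIT
Step 5: p0:(0,2)->(0,1) | p1:(1,1)->(0,1) | p2:escaped
Step 6: p0:(0,1)->(0,0)->EXIT | p1:(0,1)->(0,0)->EXIT | p2:escaped
Exit steps: [6, 6, 4]
First to escape: p2 at step 4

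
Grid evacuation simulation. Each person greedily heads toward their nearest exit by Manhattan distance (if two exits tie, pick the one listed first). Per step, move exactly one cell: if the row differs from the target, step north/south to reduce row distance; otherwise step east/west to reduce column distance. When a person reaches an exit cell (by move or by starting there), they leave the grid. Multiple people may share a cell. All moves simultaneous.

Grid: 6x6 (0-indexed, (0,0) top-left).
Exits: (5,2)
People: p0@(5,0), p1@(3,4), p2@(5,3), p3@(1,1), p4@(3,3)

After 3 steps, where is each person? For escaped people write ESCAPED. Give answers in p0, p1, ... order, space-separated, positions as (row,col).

Step 1: p0:(5,0)->(5,1) | p1:(3,4)->(4,4) | p2:(5,3)->(5,2)->EXIT | p3:(1,1)->(2,1) | p4:(3,3)->(4,3)
Step 2: p0:(5,1)->(5,2)->EXIT | p1:(4,4)->(5,4) | p2:escaped | p3:(2,1)->(3,1) | p4:(4,3)->(5,3)
Step 3: p0:escaped | p1:(5,4)->(5,3) | p2:escaped | p3:(3,1)->(4,1) | p4:(5,3)->(5,2)->EXIT

ESCAPED (5,3) ESCAPED (4,1) ESCAPED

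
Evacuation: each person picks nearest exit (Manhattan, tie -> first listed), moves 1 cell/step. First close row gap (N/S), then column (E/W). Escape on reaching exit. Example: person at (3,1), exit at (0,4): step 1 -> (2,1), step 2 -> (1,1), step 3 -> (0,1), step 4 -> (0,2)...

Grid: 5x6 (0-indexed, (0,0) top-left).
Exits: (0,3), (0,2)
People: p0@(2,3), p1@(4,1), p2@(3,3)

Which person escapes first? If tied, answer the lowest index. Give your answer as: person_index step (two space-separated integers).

Step 1: p0:(2,3)->(1,3) | p1:(4,1)->(3,1) | p2:(3,3)->(2,3)
Step 2: p0:(1,3)->(0,3)->EXIT | p1:(3,1)->(2,1) | p2:(2,3)->(1,3)
Step 3: p0:escaped | p1:(2,1)->(1,1) | p2:(1,3)->(0,3)->EXIT
Step 4: p0:escaped | p1:(1,1)->(0,1) | p2:escaped
Step 5: p0:escaped | p1:(0,1)->(0,2)->EXIT | p2:escaped
Exit steps: [2, 5, 3]
First to escape: p0 at step 2

Answer: 0 2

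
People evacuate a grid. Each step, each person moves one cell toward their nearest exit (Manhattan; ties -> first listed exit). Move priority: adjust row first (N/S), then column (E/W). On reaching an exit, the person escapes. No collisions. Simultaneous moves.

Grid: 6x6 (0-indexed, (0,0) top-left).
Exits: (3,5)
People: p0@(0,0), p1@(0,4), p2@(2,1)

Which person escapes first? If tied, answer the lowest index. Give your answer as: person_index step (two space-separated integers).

Step 1: p0:(0,0)->(1,0) | p1:(0,4)->(1,4) | p2:(2,1)->(3,1)
Step 2: p0:(1,0)->(2,0) | p1:(1,4)->(2,4) | p2:(3,1)->(3,2)
Step 3: p0:(2,0)->(3,0) | p1:(2,4)->(3,4) | p2:(3,2)->(3,3)
Step 4: p0:(3,0)->(3,1) | p1:(3,4)->(3,5)->EXIT | p2:(3,3)->(3,4)
Step 5: p0:(3,1)->(3,2) | p1:escaped | p2:(3,4)->(3,5)->EXIT
Step 6: p0:(3,2)->(3,3) | p1:escaped | p2:escaped
Step 7: p0:(3,3)->(3,4) | p1:escaped | p2:escaped
Step 8: p0:(3,4)->(3,5)->EXIT | p1:escaped | p2:escaped
Exit steps: [8, 4, 5]
First to escape: p1 at step 4

Answer: 1 4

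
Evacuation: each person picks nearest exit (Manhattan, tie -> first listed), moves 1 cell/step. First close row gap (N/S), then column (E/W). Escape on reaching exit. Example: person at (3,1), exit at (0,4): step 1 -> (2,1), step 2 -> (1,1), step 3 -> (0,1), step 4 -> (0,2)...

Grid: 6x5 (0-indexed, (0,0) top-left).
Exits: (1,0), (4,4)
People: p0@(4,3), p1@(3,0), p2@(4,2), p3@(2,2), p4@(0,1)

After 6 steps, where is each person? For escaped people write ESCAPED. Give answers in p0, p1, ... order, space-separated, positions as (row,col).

Step 1: p0:(4,3)->(4,4)->EXIT | p1:(3,0)->(2,0) | p2:(4,2)->(4,3) | p3:(2,2)->(1,2) | p4:(0,1)->(1,1)
Step 2: p0:escaped | p1:(2,0)->(1,0)->EXIT | p2:(4,3)->(4,4)->EXIT | p3:(1,2)->(1,1) | p4:(1,1)->(1,0)->EXIT
Step 3: p0:escaped | p1:escaped | p2:escaped | p3:(1,1)->(1,0)->EXIT | p4:escaped

ESCAPED ESCAPED ESCAPED ESCAPED ESCAPED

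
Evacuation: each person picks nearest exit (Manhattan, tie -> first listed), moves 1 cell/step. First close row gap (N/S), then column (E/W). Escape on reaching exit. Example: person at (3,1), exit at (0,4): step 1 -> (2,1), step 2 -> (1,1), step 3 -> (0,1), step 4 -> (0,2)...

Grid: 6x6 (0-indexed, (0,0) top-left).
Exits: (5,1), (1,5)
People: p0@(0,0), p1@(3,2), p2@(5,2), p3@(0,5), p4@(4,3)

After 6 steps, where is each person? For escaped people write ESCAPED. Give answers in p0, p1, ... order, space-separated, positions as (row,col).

Step 1: p0:(0,0)->(1,0) | p1:(3,2)->(4,2) | p2:(5,2)->(5,1)->EXIT | p3:(0,5)->(1,5)->EXIT | p4:(4,3)->(5,3)
Step 2: p0:(1,0)->(2,0) | p1:(4,2)->(5,2) | p2:escaped | p3:escaped | p4:(5,3)->(5,2)
Step 3: p0:(2,0)->(3,0) | p1:(5,2)->(5,1)->EXIT | p2:escaped | p3:escaped | p4:(5,2)->(5,1)->EXIT
Step 4: p0:(3,0)->(4,0) | p1:escaped | p2:escaped | p3:escaped | p4:escaped
Step 5: p0:(4,0)->(5,0) | p1:escaped | p2:escaped | p3:escaped | p4:escaped
Step 6: p0:(5,0)->(5,1)->EXIT | p1:escaped | p2:escaped | p3:escaped | p4:escaped

ESCAPED ESCAPED ESCAPED ESCAPED ESCAPED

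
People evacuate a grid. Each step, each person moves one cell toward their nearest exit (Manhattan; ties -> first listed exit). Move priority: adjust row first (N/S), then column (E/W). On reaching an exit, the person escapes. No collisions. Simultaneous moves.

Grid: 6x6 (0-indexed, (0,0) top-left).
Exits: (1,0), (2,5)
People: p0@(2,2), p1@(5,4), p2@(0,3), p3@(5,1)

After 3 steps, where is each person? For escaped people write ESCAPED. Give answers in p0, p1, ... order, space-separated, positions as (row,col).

Step 1: p0:(2,2)->(1,2) | p1:(5,4)->(4,4) | p2:(0,3)->(1,3) | p3:(5,1)->(4,1)
Step 2: p0:(1,2)->(1,1) | p1:(4,4)->(3,4) | p2:(1,3)->(1,2) | p3:(4,1)->(3,1)
Step 3: p0:(1,1)->(1,0)->EXIT | p1:(3,4)->(2,4) | p2:(1,2)->(1,1) | p3:(3,1)->(2,1)

ESCAPED (2,4) (1,1) (2,1)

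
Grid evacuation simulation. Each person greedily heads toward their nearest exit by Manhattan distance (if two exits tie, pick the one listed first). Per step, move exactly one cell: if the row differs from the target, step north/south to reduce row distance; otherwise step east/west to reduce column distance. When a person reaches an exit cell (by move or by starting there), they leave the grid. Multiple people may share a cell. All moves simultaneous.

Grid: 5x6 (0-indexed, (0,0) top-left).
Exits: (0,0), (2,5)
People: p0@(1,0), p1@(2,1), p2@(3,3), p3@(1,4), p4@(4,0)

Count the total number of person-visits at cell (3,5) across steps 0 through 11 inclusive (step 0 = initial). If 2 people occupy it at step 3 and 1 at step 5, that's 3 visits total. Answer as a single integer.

Answer: 0

Derivation:
Step 0: p0@(1,0) p1@(2,1) p2@(3,3) p3@(1,4) p4@(4,0) -> at (3,5): 0 [-], cum=0
Step 1: p0@ESC p1@(1,1) p2@(2,3) p3@(2,4) p4@(3,0) -> at (3,5): 0 [-], cum=0
Step 2: p0@ESC p1@(0,1) p2@(2,4) p3@ESC p4@(2,0) -> at (3,5): 0 [-], cum=0
Step 3: p0@ESC p1@ESC p2@ESC p3@ESC p4@(1,0) -> at (3,5): 0 [-], cum=0
Step 4: p0@ESC p1@ESC p2@ESC p3@ESC p4@ESC -> at (3,5): 0 [-], cum=0
Total visits = 0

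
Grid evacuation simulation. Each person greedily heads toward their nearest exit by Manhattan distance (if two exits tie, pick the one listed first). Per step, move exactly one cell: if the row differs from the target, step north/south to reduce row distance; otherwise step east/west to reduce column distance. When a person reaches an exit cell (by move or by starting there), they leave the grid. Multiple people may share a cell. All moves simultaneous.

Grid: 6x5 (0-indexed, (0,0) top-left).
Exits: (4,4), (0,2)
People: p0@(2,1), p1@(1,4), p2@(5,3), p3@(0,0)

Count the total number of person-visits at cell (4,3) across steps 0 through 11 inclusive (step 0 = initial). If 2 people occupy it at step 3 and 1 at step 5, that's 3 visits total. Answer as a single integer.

Answer: 1

Derivation:
Step 0: p0@(2,1) p1@(1,4) p2@(5,3) p3@(0,0) -> at (4,3): 0 [-], cum=0
Step 1: p0@(1,1) p1@(2,4) p2@(4,3) p3@(0,1) -> at (4,3): 1 [p2], cum=1
Step 2: p0@(0,1) p1@(3,4) p2@ESC p3@ESC -> at (4,3): 0 [-], cum=1
Step 3: p0@ESC p1@ESC p2@ESC p3@ESC -> at (4,3): 0 [-], cum=1
Total visits = 1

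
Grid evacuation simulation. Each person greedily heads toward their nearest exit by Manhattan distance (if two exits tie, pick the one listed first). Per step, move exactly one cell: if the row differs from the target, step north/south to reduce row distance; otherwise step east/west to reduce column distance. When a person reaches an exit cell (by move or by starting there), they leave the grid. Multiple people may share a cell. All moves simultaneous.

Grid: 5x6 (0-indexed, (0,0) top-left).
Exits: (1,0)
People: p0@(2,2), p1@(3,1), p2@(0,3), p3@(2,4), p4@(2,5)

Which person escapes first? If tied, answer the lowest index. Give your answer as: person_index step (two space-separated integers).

Step 1: p0:(2,2)->(1,2) | p1:(3,1)->(2,1) | p2:(0,3)->(1,3) | p3:(2,4)->(1,4) | p4:(2,5)->(1,5)
Step 2: p0:(1,2)->(1,1) | p1:(2,1)->(1,1) | p2:(1,3)->(1,2) | p3:(1,4)->(1,3) | p4:(1,5)->(1,4)
Step 3: p0:(1,1)->(1,0)->EXIT | p1:(1,1)->(1,0)->EXIT | p2:(1,2)->(1,1) | p3:(1,3)->(1,2) | p4:(1,4)->(1,3)
Step 4: p0:escaped | p1:escaped | p2:(1,1)->(1,0)->EXIT | p3:(1,2)->(1,1) | p4:(1,3)->(1,2)
Step 5: p0:escaped | p1:escaped | p2:escaped | p3:(1,1)->(1,0)->EXIT | p4:(1,2)->(1,1)
Step 6: p0:escaped | p1:escaped | p2:escaped | p3:escaped | p4:(1,1)->(1,0)->EXIT
Exit steps: [3, 3, 4, 5, 6]
First to escape: p0 at step 3

Answer: 0 3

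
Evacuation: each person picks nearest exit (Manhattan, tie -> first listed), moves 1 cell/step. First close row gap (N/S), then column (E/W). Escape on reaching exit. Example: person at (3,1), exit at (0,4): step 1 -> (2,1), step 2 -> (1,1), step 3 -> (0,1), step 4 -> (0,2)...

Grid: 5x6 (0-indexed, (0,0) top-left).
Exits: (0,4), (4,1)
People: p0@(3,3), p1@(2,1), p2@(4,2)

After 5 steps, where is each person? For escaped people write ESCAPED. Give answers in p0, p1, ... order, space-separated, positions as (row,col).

Step 1: p0:(3,3)->(4,3) | p1:(2,1)->(3,1) | p2:(4,2)->(4,1)->EXIT
Step 2: p0:(4,3)->(4,2) | p1:(3,1)->(4,1)->EXIT | p2:escaped
Step 3: p0:(4,2)->(4,1)->EXIT | p1:escaped | p2:escaped

ESCAPED ESCAPED ESCAPED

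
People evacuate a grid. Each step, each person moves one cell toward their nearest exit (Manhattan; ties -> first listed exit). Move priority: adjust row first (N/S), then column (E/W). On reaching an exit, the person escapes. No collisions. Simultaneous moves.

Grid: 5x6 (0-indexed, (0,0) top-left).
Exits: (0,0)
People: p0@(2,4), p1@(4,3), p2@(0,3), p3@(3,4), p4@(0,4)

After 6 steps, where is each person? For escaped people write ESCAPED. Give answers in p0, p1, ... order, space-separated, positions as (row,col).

Step 1: p0:(2,4)->(1,4) | p1:(4,3)->(3,3) | p2:(0,3)->(0,2) | p3:(3,4)->(2,4) | p4:(0,4)->(0,3)
Step 2: p0:(1,4)->(0,4) | p1:(3,3)->(2,3) | p2:(0,2)->(0,1) | p3:(2,4)->(1,4) | p4:(0,3)->(0,2)
Step 3: p0:(0,4)->(0,3) | p1:(2,3)->(1,3) | p2:(0,1)->(0,0)->EXIT | p3:(1,4)->(0,4) | p4:(0,2)->(0,1)
Step 4: p0:(0,3)->(0,2) | p1:(1,3)->(0,3) | p2:escaped | p3:(0,4)->(0,3) | p4:(0,1)->(0,0)->EXIT
Step 5: p0:(0,2)->(0,1) | p1:(0,3)->(0,2) | p2:escaped | p3:(0,3)->(0,2) | p4:escaped
Step 6: p0:(0,1)->(0,0)->EXIT | p1:(0,2)->(0,1) | p2:escaped | p3:(0,2)->(0,1) | p4:escaped

ESCAPED (0,1) ESCAPED (0,1) ESCAPED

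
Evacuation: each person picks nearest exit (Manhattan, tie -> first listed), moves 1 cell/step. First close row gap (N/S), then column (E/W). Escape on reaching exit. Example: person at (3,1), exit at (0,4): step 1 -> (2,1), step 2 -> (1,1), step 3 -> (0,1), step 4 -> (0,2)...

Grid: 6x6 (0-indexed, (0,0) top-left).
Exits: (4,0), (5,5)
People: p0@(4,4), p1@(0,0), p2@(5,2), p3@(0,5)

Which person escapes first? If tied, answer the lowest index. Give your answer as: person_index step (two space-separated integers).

Answer: 0 2

Derivation:
Step 1: p0:(4,4)->(5,4) | p1:(0,0)->(1,0) | p2:(5,2)->(4,2) | p3:(0,5)->(1,5)
Step 2: p0:(5,4)->(5,5)->EXIT | p1:(1,0)->(2,0) | p2:(4,2)->(4,1) | p3:(1,5)->(2,5)
Step 3: p0:escaped | p1:(2,0)->(3,0) | p2:(4,1)->(4,0)->EXIT | p3:(2,5)->(3,5)
Step 4: p0:escaped | p1:(3,0)->(4,0)->EXIT | p2:escaped | p3:(3,5)->(4,5)
Step 5: p0:escaped | p1:escaped | p2:escaped | p3:(4,5)->(5,5)->EXIT
Exit steps: [2, 4, 3, 5]
First to escape: p0 at step 2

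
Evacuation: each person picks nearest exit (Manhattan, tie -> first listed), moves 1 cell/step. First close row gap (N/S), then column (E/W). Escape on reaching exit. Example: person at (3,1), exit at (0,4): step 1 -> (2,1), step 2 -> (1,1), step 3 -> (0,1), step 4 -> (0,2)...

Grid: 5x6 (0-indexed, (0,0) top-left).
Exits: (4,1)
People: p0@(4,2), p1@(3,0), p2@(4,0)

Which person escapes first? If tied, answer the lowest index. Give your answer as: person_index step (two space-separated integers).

Answer: 0 1

Derivation:
Step 1: p0:(4,2)->(4,1)->EXIT | p1:(3,0)->(4,0) | p2:(4,0)->(4,1)->EXIT
Step 2: p0:escaped | p1:(4,0)->(4,1)->EXIT | p2:escaped
Exit steps: [1, 2, 1]
First to escape: p0 at step 1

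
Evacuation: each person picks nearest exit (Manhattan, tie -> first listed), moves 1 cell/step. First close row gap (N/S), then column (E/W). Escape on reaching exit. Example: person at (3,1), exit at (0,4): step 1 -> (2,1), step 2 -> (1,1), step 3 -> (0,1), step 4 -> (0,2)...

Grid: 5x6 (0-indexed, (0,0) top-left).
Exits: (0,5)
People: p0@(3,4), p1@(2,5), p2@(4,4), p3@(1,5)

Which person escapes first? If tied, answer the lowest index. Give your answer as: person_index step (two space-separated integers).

Answer: 3 1

Derivation:
Step 1: p0:(3,4)->(2,4) | p1:(2,5)->(1,5) | p2:(4,4)->(3,4) | p3:(1,5)->(0,5)->EXIT
Step 2: p0:(2,4)->(1,4) | p1:(1,5)->(0,5)->EXIT | p2:(3,4)->(2,4) | p3:escaped
Step 3: p0:(1,4)->(0,4) | p1:escaped | p2:(2,4)->(1,4) | p3:escaped
Step 4: p0:(0,4)->(0,5)->EXIT | p1:escaped | p2:(1,4)->(0,4) | p3:escaped
Step 5: p0:escaped | p1:escaped | p2:(0,4)->(0,5)->EXIT | p3:escaped
Exit steps: [4, 2, 5, 1]
First to escape: p3 at step 1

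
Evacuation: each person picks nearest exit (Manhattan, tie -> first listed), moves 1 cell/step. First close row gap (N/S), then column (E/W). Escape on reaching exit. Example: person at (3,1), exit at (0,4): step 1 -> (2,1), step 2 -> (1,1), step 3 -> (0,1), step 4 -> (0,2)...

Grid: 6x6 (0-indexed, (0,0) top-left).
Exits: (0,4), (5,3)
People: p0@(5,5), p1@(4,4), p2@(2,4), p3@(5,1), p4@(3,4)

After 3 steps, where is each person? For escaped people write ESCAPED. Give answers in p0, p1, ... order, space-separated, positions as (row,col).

Step 1: p0:(5,5)->(5,4) | p1:(4,4)->(5,4) | p2:(2,4)->(1,4) | p3:(5,1)->(5,2) | p4:(3,4)->(2,4)
Step 2: p0:(5,4)->(5,3)->EXIT | p1:(5,4)->(5,3)->EXIT | p2:(1,4)->(0,4)->EXIT | p3:(5,2)->(5,3)->EXIT | p4:(2,4)->(1,4)
Step 3: p0:escaped | p1:escaped | p2:escaped | p3:escaped | p4:(1,4)->(0,4)->EXIT

ESCAPED ESCAPED ESCAPED ESCAPED ESCAPED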